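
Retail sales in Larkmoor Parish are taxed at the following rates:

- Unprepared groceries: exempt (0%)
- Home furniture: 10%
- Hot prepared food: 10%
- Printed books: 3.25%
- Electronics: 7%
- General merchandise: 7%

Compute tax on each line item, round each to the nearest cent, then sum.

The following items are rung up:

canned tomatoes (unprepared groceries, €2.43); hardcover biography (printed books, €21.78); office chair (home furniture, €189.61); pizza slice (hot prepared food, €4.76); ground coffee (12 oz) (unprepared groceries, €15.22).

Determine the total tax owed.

€20.15

Canned tomatoes €2.43: unprepared groceries → 0% → €0.00
Hardcover biography €21.78: printed books → 3.25% → €0.71
Office chair €189.61: home furniture → 10% → €18.96
Pizza slice €4.76: hot prepared food → 10% → €0.48
Ground coffee (12 oz) €15.22: unprepared groceries → 0% → €0.00
Total tax = €0.71 + €18.96 + €0.48 = €20.15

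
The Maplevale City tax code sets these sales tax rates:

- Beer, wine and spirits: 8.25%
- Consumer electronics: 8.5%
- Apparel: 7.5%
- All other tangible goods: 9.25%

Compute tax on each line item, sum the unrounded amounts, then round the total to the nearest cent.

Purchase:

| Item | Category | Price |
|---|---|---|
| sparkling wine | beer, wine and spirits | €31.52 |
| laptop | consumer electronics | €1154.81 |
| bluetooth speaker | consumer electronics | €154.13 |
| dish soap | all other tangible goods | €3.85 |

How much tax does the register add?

€114.22

Sparkling wine €31.52: beer, wine and spirits → 8.25% → €2.6004
Laptop €1154.81: consumer electronics → 8.5% → €98.15885
Bluetooth speaker €154.13: consumer electronics → 8.5% → €13.10105
Dish soap €3.85: all other tangible goods → 9.25% → €0.356125
Unrounded tax sum = €114.216425 → €114.22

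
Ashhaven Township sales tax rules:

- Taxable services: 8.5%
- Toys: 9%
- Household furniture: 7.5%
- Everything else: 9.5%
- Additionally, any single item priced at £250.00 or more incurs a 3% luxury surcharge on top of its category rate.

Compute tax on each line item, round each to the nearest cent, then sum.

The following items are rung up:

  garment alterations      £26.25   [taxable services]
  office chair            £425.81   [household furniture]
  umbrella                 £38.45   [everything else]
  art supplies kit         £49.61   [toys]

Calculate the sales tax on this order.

Garment alterations £26.25: taxable services → 8.5% → £2.23
Office chair £425.81: household furniture → 7.5% + 3% surcharge = 10.5% → £44.71
Umbrella £38.45: everything else → 9.5% → £3.65
Art supplies kit £49.61: toys → 9% → £4.46
Total tax = £2.23 + £44.71 + £3.65 + £4.46 = £55.05

£55.05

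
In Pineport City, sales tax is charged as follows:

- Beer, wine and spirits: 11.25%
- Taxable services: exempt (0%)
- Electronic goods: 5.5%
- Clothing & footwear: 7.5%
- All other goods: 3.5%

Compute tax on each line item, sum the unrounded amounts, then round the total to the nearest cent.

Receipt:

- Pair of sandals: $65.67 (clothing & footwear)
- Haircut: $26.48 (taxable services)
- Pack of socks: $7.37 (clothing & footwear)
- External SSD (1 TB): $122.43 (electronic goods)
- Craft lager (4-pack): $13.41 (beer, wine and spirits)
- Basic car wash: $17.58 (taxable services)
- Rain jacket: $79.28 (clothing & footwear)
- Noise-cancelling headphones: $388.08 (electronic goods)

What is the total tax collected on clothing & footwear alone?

Pair of sandals $65.67: clothing & footwear → 7.5% → $4.92525
Pack of socks $7.37: clothing & footwear → 7.5% → $0.55275
Rain jacket $79.28: clothing & footwear → 7.5% → $5.946
Tax on clothing & footwear: unrounded sum = $11.424 → $11.42

$11.42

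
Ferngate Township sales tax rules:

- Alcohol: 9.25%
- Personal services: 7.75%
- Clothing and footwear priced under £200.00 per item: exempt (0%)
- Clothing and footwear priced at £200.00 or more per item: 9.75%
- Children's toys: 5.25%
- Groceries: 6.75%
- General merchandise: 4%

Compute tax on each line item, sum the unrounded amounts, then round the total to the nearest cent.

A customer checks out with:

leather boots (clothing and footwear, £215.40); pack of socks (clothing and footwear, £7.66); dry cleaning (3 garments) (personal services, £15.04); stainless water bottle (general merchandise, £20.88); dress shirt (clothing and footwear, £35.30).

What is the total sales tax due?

£23.00

Leather boots £215.40: clothing and footwear, £200.00 or more → 9.75% → £21.0015
Pack of socks £7.66: clothing and footwear, under £200.00 → 0% → £0.00
Dry cleaning (3 garments) £15.04: personal services → 7.75% → £1.1656
Stainless water bottle £20.88: general merchandise → 4% → £0.8352
Dress shirt £35.30: clothing and footwear, under £200.00 → 0% → £0.00
Unrounded tax sum = £23.0023 → £23.00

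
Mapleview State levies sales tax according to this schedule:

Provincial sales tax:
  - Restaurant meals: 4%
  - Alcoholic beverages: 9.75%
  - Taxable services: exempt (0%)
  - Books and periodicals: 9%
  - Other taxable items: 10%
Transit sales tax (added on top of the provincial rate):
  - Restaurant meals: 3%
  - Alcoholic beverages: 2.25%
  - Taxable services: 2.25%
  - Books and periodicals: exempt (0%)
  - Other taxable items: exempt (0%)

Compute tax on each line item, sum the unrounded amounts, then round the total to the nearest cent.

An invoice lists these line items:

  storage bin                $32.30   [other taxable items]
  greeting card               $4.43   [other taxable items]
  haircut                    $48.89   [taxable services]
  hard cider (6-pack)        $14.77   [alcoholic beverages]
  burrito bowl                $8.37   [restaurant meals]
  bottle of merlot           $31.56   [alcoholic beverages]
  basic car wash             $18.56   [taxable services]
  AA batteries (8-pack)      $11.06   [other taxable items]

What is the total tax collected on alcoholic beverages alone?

Hard cider (6-pack) $14.77: alcoholic beverages → 9.75% + 2.25% transit = 12% → $1.7724
Bottle of merlot $31.56: alcoholic beverages → 9.75% + 2.25% transit = 12% → $3.7872
Tax on alcoholic beverages: unrounded sum = $5.5596 → $5.56

$5.56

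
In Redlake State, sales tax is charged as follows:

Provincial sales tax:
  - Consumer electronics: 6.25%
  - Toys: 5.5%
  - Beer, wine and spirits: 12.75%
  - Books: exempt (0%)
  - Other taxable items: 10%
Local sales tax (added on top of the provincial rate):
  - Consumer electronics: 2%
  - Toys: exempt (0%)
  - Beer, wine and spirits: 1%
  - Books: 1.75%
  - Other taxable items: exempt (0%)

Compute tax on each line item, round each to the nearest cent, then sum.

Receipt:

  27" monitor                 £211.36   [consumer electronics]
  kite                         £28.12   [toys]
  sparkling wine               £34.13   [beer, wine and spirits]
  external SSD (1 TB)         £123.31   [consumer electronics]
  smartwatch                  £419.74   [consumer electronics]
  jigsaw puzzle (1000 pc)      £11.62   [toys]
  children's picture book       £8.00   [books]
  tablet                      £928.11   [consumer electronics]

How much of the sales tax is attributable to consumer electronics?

£138.81

27" monitor £211.36: consumer electronics → 6.25% + 2% local = 8.25% → £17.44
External SSD (1 TB) £123.31: consumer electronics → 6.25% + 2% local = 8.25% → £10.17
Smartwatch £419.74: consumer electronics → 6.25% + 2% local = 8.25% → £34.63
Tablet £928.11: consumer electronics → 6.25% + 2% local = 8.25% → £76.57
Tax on consumer electronics = £17.44 + £10.17 + £34.63 + £76.57 = £138.81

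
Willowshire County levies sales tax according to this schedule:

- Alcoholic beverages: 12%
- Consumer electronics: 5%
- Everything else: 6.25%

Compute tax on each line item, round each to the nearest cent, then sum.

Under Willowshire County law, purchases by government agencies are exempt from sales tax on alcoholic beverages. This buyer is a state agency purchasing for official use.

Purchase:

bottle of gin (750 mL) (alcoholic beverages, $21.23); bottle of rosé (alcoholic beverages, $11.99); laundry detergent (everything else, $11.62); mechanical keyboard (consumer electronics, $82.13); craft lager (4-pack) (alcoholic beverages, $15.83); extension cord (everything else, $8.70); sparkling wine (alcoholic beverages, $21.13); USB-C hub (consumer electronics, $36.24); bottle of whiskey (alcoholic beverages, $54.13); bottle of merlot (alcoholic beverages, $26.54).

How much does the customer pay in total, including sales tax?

$296.73

Bottle of gin (750 mL) $21.23: alcoholic beverages, buyer-exempt → 0% → $0.00
Bottle of rosé $11.99: alcoholic beverages, buyer-exempt → 0% → $0.00
Laundry detergent $11.62: everything else → 6.25% → $0.73
Mechanical keyboard $82.13: consumer electronics → 5% → $4.11
Craft lager (4-pack) $15.83: alcoholic beverages, buyer-exempt → 0% → $0.00
Extension cord $8.70: everything else → 6.25% → $0.54
Sparkling wine $21.13: alcoholic beverages, buyer-exempt → 0% → $0.00
USB-C hub $36.24: consumer electronics → 5% → $1.81
Bottle of whiskey $54.13: alcoholic beverages, buyer-exempt → 0% → $0.00
Bottle of merlot $26.54: alcoholic beverages, buyer-exempt → 0% → $0.00
Subtotal = $289.54; tax = $7.19; total due = $296.73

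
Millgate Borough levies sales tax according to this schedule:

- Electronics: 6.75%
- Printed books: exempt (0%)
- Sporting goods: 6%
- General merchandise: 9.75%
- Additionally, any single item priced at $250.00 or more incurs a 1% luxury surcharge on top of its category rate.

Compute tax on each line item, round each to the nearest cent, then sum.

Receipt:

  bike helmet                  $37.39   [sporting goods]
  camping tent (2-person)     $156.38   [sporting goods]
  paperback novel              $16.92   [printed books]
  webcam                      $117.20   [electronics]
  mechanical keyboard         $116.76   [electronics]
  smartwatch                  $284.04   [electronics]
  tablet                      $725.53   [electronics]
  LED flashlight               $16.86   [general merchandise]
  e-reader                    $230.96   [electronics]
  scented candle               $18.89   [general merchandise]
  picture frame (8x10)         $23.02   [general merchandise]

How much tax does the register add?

Bike helmet $37.39: sporting goods → 6% → $2.24
Camping tent (2-person) $156.38: sporting goods → 6% → $9.38
Paperback novel $16.92: printed books → 0% → $0.00
Webcam $117.20: electronics → 6.75% → $7.91
Mechanical keyboard $116.76: electronics → 6.75% → $7.88
Smartwatch $284.04: electronics → 6.75% + 1% surcharge = 7.75% → $22.01
Tablet $725.53: electronics → 6.75% + 1% surcharge = 7.75% → $56.23
LED flashlight $16.86: general merchandise → 9.75% → $1.64
E-reader $230.96: electronics → 6.75% → $15.59
Scented candle $18.89: general merchandise → 9.75% → $1.84
Picture frame (8x10) $23.02: general merchandise → 9.75% → $2.24
Total tax = $2.24 + $9.38 + $7.91 + $7.88 + $22.01 + $56.23 + $1.64 + $15.59 + $1.84 + $2.24 = $126.96

$126.96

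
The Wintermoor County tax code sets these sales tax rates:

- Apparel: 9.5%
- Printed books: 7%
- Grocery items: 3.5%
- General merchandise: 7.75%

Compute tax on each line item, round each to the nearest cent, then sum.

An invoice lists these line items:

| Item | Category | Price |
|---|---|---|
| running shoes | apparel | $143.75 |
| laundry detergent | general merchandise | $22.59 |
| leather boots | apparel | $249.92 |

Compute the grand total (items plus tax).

$455.41

Running shoes $143.75: apparel → 9.5% → $13.66
Laundry detergent $22.59: general merchandise → 7.75% → $1.75
Leather boots $249.92: apparel → 9.5% → $23.74
Subtotal = $416.26; tax = $39.15; total due = $455.41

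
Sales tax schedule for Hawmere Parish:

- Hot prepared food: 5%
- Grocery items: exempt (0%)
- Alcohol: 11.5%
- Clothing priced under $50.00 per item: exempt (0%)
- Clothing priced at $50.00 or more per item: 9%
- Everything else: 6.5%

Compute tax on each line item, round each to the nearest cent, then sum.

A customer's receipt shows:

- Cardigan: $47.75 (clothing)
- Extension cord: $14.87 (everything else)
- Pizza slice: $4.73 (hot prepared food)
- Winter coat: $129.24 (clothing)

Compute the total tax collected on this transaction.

$12.84

Cardigan $47.75: clothing, under $50.00 → 0% → $0.00
Extension cord $14.87: everything else → 6.5% → $0.97
Pizza slice $4.73: hot prepared food → 5% → $0.24
Winter coat $129.24: clothing, $50.00 or more → 9% → $11.63
Total tax = $0.97 + $0.24 + $11.63 = $12.84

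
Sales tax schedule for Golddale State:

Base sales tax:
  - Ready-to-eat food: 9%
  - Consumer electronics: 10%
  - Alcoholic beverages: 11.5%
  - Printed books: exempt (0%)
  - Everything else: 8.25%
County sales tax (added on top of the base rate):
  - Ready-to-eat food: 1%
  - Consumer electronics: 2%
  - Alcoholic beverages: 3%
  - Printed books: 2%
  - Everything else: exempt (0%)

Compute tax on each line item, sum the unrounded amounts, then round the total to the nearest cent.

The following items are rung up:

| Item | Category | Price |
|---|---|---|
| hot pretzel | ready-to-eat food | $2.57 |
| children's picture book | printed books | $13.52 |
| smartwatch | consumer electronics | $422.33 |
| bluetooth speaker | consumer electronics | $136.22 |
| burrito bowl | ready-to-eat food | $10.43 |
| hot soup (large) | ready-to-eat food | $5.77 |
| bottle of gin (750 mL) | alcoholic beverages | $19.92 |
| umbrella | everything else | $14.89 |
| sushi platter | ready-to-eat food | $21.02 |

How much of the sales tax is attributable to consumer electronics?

Smartwatch $422.33: consumer electronics → 10% + 2% county = 12% → $50.6796
Bluetooth speaker $136.22: consumer electronics → 10% + 2% county = 12% → $16.3464
Tax on consumer electronics: unrounded sum = $67.026 → $67.03

$67.03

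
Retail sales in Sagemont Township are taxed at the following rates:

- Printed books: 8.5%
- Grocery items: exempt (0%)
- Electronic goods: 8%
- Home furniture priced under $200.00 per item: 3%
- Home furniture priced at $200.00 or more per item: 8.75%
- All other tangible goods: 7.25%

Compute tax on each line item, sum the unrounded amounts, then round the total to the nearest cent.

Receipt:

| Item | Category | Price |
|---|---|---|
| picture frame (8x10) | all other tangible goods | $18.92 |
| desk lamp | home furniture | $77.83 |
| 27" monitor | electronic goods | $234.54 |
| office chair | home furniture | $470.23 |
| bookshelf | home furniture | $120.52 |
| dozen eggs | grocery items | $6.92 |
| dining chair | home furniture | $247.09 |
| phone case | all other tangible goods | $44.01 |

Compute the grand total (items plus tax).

Picture frame (8x10) $18.92: all other tangible goods → 7.25% → $1.3717
Desk lamp $77.83: home furniture, under $200.00 → 3% → $2.3349
27" monitor $234.54: electronic goods → 8% → $18.7632
Office chair $470.23: home furniture, $200.00 or more → 8.75% → $41.145125
Bookshelf $120.52: home furniture, under $200.00 → 3% → $3.6156
Dozen eggs $6.92: grocery items → 0% → $0.00
Dining chair $247.09: home furniture, $200.00 or more → 8.75% → $21.620375
Phone case $44.01: all other tangible goods → 7.25% → $3.190725
Subtotal = $1220.06; unrounded tax = $92.041625 → $92.04; total due = $1312.10

$1312.10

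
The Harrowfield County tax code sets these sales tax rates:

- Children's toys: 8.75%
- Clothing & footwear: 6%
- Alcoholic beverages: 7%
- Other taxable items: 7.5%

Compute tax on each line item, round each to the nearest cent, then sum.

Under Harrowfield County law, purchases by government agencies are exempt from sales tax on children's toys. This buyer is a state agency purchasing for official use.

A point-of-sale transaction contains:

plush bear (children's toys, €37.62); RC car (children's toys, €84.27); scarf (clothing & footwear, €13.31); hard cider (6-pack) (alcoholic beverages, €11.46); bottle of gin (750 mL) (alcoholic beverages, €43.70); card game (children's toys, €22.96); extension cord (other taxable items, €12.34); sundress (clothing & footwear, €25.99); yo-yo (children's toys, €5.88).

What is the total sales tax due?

€7.15

Plush bear €37.62: children's toys, buyer-exempt → 0% → €0.00
RC car €84.27: children's toys, buyer-exempt → 0% → €0.00
Scarf €13.31: clothing & footwear → 6% → €0.80
Hard cider (6-pack) €11.46: alcoholic beverages → 7% → €0.80
Bottle of gin (750 mL) €43.70: alcoholic beverages → 7% → €3.06
Card game €22.96: children's toys, buyer-exempt → 0% → €0.00
Extension cord €12.34: other taxable items → 7.5% → €0.93
Sundress €25.99: clothing & footwear → 6% → €1.56
Yo-yo €5.88: children's toys, buyer-exempt → 0% → €0.00
Total tax = €0.80 + €0.80 + €3.06 + €0.93 + €1.56 = €7.15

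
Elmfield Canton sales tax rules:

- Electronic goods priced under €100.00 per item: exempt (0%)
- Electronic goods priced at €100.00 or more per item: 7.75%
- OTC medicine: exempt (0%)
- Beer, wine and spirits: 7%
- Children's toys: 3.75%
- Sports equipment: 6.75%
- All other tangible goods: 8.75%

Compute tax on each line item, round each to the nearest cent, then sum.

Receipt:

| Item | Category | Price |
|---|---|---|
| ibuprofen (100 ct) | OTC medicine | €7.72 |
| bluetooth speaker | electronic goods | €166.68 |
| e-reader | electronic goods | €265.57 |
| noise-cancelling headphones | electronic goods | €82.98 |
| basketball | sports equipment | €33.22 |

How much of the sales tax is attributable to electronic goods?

Bluetooth speaker €166.68: electronic goods, €100.00 or more → 7.75% → €12.92
E-reader €265.57: electronic goods, €100.00 or more → 7.75% → €20.58
Noise-cancelling headphones €82.98: electronic goods, under €100.00 → 0% → €0.00
Tax on electronic goods = €12.92 + €20.58 + €0.00 = €33.50

€33.50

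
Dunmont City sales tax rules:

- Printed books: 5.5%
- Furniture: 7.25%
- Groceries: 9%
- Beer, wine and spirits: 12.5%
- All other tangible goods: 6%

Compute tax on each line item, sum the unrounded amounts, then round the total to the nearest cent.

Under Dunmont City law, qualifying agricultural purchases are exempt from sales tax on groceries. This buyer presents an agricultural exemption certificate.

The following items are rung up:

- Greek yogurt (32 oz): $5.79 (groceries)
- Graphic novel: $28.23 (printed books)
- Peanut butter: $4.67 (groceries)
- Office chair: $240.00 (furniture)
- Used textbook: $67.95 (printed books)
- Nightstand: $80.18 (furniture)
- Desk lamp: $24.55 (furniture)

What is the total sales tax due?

Greek yogurt (32 oz) $5.79: groceries, buyer-exempt → 0% → $0.00
Graphic novel $28.23: printed books → 5.5% → $1.55265
Peanut butter $4.67: groceries, buyer-exempt → 0% → $0.00
Office chair $240.00: furniture → 7.25% → $17.40
Used textbook $67.95: printed books → 5.5% → $3.73725
Nightstand $80.18: furniture → 7.25% → $5.81305
Desk lamp $24.55: furniture → 7.25% → $1.779875
Unrounded tax sum = $30.282825 → $30.28

$30.28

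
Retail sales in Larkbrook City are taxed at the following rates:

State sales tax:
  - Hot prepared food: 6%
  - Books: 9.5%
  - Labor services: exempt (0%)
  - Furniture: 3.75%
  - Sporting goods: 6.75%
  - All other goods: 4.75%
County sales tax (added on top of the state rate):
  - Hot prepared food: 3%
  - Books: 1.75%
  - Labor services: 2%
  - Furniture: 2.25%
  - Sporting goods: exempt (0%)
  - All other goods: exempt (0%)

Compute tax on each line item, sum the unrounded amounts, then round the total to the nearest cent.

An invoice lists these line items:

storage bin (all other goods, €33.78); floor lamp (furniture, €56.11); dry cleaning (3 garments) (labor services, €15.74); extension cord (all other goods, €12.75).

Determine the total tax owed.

Storage bin €33.78: all other goods → 4.75% + 0% county = 4.75% → €1.60455
Floor lamp €56.11: furniture → 3.75% + 2.25% county = 6% → €3.3666
Dry cleaning (3 garments) €15.74: labor services → 0% + 2% county = 2% → €0.3148
Extension cord €12.75: all other goods → 4.75% + 0% county = 4.75% → €0.605625
Unrounded tax sum = €5.891575 → €5.89

€5.89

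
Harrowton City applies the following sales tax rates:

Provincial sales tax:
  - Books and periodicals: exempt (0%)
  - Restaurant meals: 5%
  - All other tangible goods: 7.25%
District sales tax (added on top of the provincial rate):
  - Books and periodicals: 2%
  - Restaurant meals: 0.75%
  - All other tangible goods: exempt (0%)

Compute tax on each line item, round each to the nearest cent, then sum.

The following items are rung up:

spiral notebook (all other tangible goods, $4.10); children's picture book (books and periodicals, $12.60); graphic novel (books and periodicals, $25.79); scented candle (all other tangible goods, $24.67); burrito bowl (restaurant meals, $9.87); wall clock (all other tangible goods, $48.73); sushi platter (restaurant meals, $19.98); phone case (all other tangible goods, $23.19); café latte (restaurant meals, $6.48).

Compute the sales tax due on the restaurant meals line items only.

Burrito bowl $9.87: restaurant meals → 5% + 0.75% district = 5.75% → $0.57
Sushi platter $19.98: restaurant meals → 5% + 0.75% district = 5.75% → $1.15
Café latte $6.48: restaurant meals → 5% + 0.75% district = 5.75% → $0.37
Tax on restaurant meals = $0.57 + $1.15 + $0.37 = $2.09

$2.09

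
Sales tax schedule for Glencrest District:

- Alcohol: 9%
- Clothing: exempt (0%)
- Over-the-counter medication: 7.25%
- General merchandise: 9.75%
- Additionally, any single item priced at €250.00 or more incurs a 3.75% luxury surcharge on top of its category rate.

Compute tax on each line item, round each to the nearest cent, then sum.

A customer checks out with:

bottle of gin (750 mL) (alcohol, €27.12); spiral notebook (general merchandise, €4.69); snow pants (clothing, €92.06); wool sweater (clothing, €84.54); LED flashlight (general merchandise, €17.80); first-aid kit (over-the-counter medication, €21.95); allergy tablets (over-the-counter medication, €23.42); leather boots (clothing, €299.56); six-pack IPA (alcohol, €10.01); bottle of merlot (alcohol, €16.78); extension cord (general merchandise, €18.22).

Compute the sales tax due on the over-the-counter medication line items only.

€3.29

First-aid kit €21.95: over-the-counter medication → 7.25% → €1.59
Allergy tablets €23.42: over-the-counter medication → 7.25% → €1.70
Tax on over-the-counter medication = €1.59 + €1.70 = €3.29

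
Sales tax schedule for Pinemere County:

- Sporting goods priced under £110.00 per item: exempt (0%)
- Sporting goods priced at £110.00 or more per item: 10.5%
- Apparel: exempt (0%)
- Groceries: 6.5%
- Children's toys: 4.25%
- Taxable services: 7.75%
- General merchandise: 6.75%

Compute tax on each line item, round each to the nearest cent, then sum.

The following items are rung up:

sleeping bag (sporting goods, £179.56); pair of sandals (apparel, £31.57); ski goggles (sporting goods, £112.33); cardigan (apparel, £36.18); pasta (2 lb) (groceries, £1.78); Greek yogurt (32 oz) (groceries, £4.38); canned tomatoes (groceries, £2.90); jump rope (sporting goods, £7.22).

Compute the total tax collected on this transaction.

£31.23

Sleeping bag £179.56: sporting goods, £110.00 or more → 10.5% → £18.85
Pair of sandals £31.57: apparel → 0% → £0.00
Ski goggles £112.33: sporting goods, £110.00 or more → 10.5% → £11.79
Cardigan £36.18: apparel → 0% → £0.00
Pasta (2 lb) £1.78: groceries → 6.5% → £0.12
Greek yogurt (32 oz) £4.38: groceries → 6.5% → £0.28
Canned tomatoes £2.90: groceries → 6.5% → £0.19
Jump rope £7.22: sporting goods, under £110.00 → 0% → £0.00
Total tax = £18.85 + £11.79 + £0.12 + £0.28 + £0.19 = £31.23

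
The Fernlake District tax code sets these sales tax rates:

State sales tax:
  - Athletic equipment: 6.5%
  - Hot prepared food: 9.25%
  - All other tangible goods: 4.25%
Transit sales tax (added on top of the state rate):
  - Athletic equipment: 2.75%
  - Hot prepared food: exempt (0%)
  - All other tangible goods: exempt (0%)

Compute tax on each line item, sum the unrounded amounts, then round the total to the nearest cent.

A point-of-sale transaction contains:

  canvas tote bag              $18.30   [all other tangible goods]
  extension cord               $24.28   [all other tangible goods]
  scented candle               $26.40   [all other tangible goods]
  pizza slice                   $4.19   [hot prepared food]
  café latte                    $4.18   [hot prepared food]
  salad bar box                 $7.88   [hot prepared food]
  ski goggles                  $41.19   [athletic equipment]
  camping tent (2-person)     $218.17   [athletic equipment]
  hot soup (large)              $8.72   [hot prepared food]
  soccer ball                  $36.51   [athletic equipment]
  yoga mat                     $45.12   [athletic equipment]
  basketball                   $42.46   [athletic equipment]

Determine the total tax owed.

Canvas tote bag $18.30: all other tangible goods → 4.25% + 0% transit = 4.25% → $0.77775
Extension cord $24.28: all other tangible goods → 4.25% + 0% transit = 4.25% → $1.0319
Scented candle $26.40: all other tangible goods → 4.25% + 0% transit = 4.25% → $1.122
Pizza slice $4.19: hot prepared food → 9.25% + 0% transit = 9.25% → $0.387575
Café latte $4.18: hot prepared food → 9.25% + 0% transit = 9.25% → $0.38665
Salad bar box $7.88: hot prepared food → 9.25% + 0% transit = 9.25% → $0.7289
Ski goggles $41.19: athletic equipment → 6.5% + 2.75% transit = 9.25% → $3.810075
Camping tent (2-person) $218.17: athletic equipment → 6.5% + 2.75% transit = 9.25% → $20.180725
Hot soup (large) $8.72: hot prepared food → 9.25% + 0% transit = 9.25% → $0.8066
Soccer ball $36.51: athletic equipment → 6.5% + 2.75% transit = 9.25% → $3.377175
Yoga mat $45.12: athletic equipment → 6.5% + 2.75% transit = 9.25% → $4.1736
Basketball $42.46: athletic equipment → 6.5% + 2.75% transit = 9.25% → $3.92755
Unrounded tax sum = $40.7105 → $40.71

$40.71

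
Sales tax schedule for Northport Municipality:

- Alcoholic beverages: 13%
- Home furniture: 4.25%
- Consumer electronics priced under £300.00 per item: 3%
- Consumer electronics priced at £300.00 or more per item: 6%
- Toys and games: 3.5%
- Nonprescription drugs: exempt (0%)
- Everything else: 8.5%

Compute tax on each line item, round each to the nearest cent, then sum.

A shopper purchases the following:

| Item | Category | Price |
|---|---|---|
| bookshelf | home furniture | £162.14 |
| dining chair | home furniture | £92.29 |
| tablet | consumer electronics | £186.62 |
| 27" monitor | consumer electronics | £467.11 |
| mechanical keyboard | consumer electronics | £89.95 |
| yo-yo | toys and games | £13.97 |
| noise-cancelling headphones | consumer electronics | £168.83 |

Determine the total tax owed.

£52.69

Bookshelf £162.14: home furniture → 4.25% → £6.89
Dining chair £92.29: home furniture → 4.25% → £3.92
Tablet £186.62: consumer electronics, under £300.00 → 3% → £5.60
27" monitor £467.11: consumer electronics, £300.00 or more → 6% → £28.03
Mechanical keyboard £89.95: consumer electronics, under £300.00 → 3% → £2.70
Yo-yo £13.97: toys and games → 3.5% → £0.49
Noise-cancelling headphones £168.83: consumer electronics, under £300.00 → 3% → £5.06
Total tax = £6.89 + £3.92 + £5.60 + £28.03 + £2.70 + £0.49 + £5.06 = £52.69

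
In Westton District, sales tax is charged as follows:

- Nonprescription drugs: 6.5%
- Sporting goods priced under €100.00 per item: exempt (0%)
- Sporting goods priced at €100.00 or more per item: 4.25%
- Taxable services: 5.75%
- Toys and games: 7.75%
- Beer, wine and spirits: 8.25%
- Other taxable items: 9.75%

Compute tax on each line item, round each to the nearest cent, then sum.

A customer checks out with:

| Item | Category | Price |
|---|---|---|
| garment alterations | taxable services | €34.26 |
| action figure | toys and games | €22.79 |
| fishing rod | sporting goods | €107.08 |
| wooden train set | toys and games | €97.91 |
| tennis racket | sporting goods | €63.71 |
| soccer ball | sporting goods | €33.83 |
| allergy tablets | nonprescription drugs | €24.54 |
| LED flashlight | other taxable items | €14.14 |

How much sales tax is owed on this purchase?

€18.86

Garment alterations €34.26: taxable services → 5.75% → €1.97
Action figure €22.79: toys and games → 7.75% → €1.77
Fishing rod €107.08: sporting goods, €100.00 or more → 4.25% → €4.55
Wooden train set €97.91: toys and games → 7.75% → €7.59
Tennis racket €63.71: sporting goods, under €100.00 → 0% → €0.00
Soccer ball €33.83: sporting goods, under €100.00 → 0% → €0.00
Allergy tablets €24.54: nonprescription drugs → 6.5% → €1.60
LED flashlight €14.14: other taxable items → 9.75% → €1.38
Total tax = €1.97 + €1.77 + €4.55 + €7.59 + €1.60 + €1.38 = €18.86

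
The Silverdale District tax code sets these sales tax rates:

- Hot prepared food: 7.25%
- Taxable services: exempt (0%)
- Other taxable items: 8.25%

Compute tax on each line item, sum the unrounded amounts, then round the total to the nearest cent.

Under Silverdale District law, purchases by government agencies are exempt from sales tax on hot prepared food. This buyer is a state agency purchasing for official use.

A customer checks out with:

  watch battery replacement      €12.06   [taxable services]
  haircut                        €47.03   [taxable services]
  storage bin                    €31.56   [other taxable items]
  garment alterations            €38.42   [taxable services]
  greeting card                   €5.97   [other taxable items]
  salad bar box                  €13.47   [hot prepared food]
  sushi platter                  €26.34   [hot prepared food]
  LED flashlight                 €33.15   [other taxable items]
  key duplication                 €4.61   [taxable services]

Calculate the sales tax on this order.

€5.83

Watch battery replacement €12.06: taxable services → 0% → €0.00
Haircut €47.03: taxable services → 0% → €0.00
Storage bin €31.56: other taxable items → 8.25% → €2.6037
Garment alterations €38.42: taxable services → 0% → €0.00
Greeting card €5.97: other taxable items → 8.25% → €0.492525
Salad bar box €13.47: hot prepared food, buyer-exempt → 0% → €0.00
Sushi platter €26.34: hot prepared food, buyer-exempt → 0% → €0.00
LED flashlight €33.15: other taxable items → 8.25% → €2.734875
Key duplication €4.61: taxable services → 0% → €0.00
Unrounded tax sum = €5.8311 → €5.83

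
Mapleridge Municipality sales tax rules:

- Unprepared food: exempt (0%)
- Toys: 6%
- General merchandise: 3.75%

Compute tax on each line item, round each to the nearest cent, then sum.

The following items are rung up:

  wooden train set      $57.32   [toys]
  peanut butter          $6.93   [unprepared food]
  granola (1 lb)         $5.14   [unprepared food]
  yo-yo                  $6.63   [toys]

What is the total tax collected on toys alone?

$3.84

Wooden train set $57.32: toys → 6% → $3.44
Yo-yo $6.63: toys → 6% → $0.40
Tax on toys = $3.44 + $0.40 = $3.84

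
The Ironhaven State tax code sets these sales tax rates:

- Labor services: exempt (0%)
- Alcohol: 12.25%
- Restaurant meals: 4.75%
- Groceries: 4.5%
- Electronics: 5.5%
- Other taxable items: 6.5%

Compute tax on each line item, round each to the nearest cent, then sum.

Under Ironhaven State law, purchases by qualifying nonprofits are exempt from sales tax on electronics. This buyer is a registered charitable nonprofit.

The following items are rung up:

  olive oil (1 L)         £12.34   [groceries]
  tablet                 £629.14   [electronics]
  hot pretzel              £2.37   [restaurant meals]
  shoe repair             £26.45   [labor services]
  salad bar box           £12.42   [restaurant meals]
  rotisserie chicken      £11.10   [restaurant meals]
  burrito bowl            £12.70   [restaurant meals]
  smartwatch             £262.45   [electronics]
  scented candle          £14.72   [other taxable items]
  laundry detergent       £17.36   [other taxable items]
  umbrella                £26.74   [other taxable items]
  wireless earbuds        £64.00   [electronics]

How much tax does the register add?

Olive oil (1 L) £12.34: groceries → 4.5% → £0.56
Tablet £629.14: electronics, buyer-exempt → 0% → £0.00
Hot pretzel £2.37: restaurant meals → 4.75% → £0.11
Shoe repair £26.45: labor services → 0% → £0.00
Salad bar box £12.42: restaurant meals → 4.75% → £0.59
Rotisserie chicken £11.10: restaurant meals → 4.75% → £0.53
Burrito bowl £12.70: restaurant meals → 4.75% → £0.60
Smartwatch £262.45: electronics, buyer-exempt → 0% → £0.00
Scented candle £14.72: other taxable items → 6.5% → £0.96
Laundry detergent £17.36: other taxable items → 6.5% → £1.13
Umbrella £26.74: other taxable items → 6.5% → £1.74
Wireless earbuds £64.00: electronics, buyer-exempt → 0% → £0.00
Total tax = £0.56 + £0.11 + £0.59 + £0.53 + £0.60 + £0.96 + £1.13 + £1.74 = £6.22

£6.22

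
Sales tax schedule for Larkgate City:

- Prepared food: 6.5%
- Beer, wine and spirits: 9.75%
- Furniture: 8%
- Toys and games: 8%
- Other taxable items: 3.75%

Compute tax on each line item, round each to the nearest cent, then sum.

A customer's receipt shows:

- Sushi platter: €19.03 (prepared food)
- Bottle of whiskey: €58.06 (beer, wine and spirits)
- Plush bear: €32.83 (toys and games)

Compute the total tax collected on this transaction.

Sushi platter €19.03: prepared food → 6.5% → €1.24
Bottle of whiskey €58.06: beer, wine and spirits → 9.75% → €5.66
Plush bear €32.83: toys and games → 8% → €2.63
Total tax = €1.24 + €5.66 + €2.63 = €9.53

€9.53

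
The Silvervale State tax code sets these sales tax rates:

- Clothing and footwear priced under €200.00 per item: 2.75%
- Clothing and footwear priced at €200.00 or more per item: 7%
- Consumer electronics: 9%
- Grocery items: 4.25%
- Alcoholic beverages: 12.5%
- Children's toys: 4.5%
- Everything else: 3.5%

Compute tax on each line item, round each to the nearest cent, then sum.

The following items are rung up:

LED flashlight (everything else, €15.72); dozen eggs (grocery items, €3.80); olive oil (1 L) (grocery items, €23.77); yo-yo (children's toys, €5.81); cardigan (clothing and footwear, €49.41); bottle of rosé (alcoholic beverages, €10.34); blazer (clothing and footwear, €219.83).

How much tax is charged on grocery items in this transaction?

Dozen eggs €3.80: grocery items → 4.25% → €0.16
Olive oil (1 L) €23.77: grocery items → 4.25% → €1.01
Tax on grocery items = €0.16 + €1.01 = €1.17

€1.17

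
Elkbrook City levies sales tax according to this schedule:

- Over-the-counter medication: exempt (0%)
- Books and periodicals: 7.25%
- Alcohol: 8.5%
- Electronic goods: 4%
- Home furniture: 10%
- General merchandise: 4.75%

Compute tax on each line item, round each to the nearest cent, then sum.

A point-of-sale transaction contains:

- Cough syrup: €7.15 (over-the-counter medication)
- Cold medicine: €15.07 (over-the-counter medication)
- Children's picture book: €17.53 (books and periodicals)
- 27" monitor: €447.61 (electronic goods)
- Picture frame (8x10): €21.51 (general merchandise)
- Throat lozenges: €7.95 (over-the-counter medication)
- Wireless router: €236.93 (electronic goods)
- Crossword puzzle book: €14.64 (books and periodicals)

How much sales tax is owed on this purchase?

€30.73

Cough syrup €7.15: over-the-counter medication → 0% → €0.00
Cold medicine €15.07: over-the-counter medication → 0% → €0.00
Children's picture book €17.53: books and periodicals → 7.25% → €1.27
27" monitor €447.61: electronic goods → 4% → €17.90
Picture frame (8x10) €21.51: general merchandise → 4.75% → €1.02
Throat lozenges €7.95: over-the-counter medication → 0% → €0.00
Wireless router €236.93: electronic goods → 4% → €9.48
Crossword puzzle book €14.64: books and periodicals → 7.25% → €1.06
Total tax = €1.27 + €17.90 + €1.02 + €9.48 + €1.06 = €30.73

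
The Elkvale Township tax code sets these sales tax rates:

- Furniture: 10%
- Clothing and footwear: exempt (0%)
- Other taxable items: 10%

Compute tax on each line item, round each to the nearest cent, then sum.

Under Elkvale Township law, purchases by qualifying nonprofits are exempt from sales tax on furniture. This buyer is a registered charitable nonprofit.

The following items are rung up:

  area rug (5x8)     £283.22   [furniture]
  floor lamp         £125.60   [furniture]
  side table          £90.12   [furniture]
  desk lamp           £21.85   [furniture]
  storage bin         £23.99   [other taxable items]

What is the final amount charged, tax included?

Area rug (5x8) £283.22: furniture, buyer-exempt → 0% → £0.00
Floor lamp £125.60: furniture, buyer-exempt → 0% → £0.00
Side table £90.12: furniture, buyer-exempt → 0% → £0.00
Desk lamp £21.85: furniture, buyer-exempt → 0% → £0.00
Storage bin £23.99: other taxable items → 10% → £2.40
Subtotal = £544.78; tax = £2.40; total due = £547.18

£547.18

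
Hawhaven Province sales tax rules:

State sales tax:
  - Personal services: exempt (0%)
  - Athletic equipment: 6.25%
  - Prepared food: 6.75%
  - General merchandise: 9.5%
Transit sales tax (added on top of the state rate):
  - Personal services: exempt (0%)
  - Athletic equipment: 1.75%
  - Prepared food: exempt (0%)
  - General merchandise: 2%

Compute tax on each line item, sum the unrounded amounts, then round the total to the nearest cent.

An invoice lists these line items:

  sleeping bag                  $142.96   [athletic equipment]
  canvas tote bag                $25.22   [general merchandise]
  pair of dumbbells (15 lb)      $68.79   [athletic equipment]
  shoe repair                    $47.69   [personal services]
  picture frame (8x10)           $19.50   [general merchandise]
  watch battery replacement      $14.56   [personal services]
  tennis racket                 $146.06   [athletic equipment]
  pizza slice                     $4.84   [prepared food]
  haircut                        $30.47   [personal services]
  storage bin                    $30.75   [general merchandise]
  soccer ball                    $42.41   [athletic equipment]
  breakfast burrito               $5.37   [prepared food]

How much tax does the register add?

Sleeping bag $142.96: athletic equipment → 6.25% + 1.75% transit = 8% → $11.4368
Canvas tote bag $25.22: general merchandise → 9.5% + 2% transit = 11.5% → $2.9003
Pair of dumbbells (15 lb) $68.79: athletic equipment → 6.25% + 1.75% transit = 8% → $5.5032
Shoe repair $47.69: personal services → 0% + 0% transit = 0% → $0.00
Picture frame (8x10) $19.50: general merchandise → 9.5% + 2% transit = 11.5% → $2.2425
Watch battery replacement $14.56: personal services → 0% + 0% transit = 0% → $0.00
Tennis racket $146.06: athletic equipment → 6.25% + 1.75% transit = 8% → $11.6848
Pizza slice $4.84: prepared food → 6.75% + 0% transit = 6.75% → $0.3267
Haircut $30.47: personal services → 0% + 0% transit = 0% → $0.00
Storage bin $30.75: general merchandise → 9.5% + 2% transit = 11.5% → $3.53625
Soccer ball $42.41: athletic equipment → 6.25% + 1.75% transit = 8% → $3.3928
Breakfast burrito $5.37: prepared food → 6.75% + 0% transit = 6.75% → $0.362475
Unrounded tax sum = $41.385825 → $41.39

$41.39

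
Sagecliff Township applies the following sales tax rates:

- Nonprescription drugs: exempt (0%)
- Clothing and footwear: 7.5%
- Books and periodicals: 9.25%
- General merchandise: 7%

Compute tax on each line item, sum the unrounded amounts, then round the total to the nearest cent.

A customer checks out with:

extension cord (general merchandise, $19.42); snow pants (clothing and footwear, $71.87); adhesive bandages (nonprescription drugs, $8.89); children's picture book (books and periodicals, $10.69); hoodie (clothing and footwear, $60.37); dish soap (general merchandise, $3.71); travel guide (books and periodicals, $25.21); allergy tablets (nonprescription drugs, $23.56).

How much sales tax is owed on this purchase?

Extension cord $19.42: general merchandise → 7% → $1.3594
Snow pants $71.87: clothing and footwear → 7.5% → $5.39025
Adhesive bandages $8.89: nonprescription drugs → 0% → $0.00
Children's picture book $10.69: books and periodicals → 9.25% → $0.988825
Hoodie $60.37: clothing and footwear → 7.5% → $4.52775
Dish soap $3.71: general merchandise → 7% → $0.2597
Travel guide $25.21: books and periodicals → 9.25% → $2.331925
Allergy tablets $23.56: nonprescription drugs → 0% → $0.00
Unrounded tax sum = $14.85785 → $14.86

$14.86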